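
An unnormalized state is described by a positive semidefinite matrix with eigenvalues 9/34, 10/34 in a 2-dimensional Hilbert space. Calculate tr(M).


tr(M) = sum of eigenvalues
= 9/34 + 10/34
= 19/34
= 0.5588

0.5588


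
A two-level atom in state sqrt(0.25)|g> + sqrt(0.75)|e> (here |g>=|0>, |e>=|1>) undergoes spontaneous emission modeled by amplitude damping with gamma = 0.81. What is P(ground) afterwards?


For amplitude damping with parameter gamma on state sqrt(a)|0> + sqrt(b)|1>:
alpha^2 = 0.25, beta^2 = 0.75
P(|0>) = alpha^2 + gamma * beta^2
= 0.25 + 0.81 * 0.75
= 0.25 + 0.6075
= 0.8575

0.8575


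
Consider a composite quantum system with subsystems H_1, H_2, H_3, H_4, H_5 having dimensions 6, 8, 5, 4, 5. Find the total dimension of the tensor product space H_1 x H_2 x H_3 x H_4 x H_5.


dim(H_1 x H_2 x H_3 x H_4 x H_5) = 6 * 8 * 5 * 4 * 5
= 48 * 5 * 4 * 5
= 240 * 4 * 5
= 960 * 5
= 4800

4800


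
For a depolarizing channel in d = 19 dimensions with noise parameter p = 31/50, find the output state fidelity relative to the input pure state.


F = (1-p) + p/d
= (1 - 0.6200) + 0.6200/19
= 0.3800 + 0.0326
= 0.4126

0.4126


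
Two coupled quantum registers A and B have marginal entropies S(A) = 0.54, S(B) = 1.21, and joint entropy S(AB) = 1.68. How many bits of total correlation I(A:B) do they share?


I(A:B) = S(A) + S(B) - S(AB)
= 0.54 + 1.21 - 1.68
= 0.0700

0.0700


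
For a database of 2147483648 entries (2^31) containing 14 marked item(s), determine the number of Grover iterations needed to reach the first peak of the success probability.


After j Grover iterations the success probability is P(j) = sin^2((2j+1)*theta), where sin(theta) = sqrt(k/N).
N = 2^31 = 2147483648, k = 14
sin(theta) = sqrt(k/N) = 8.074192233e-05
theta = arcsin(sqrt(k/N)) = 8.074192242e-05 rad
P(j) reaches its first maximum when (2j+1)*theta is as close as possible to pi/2, i.e. j = round(pi/(4*theta) - 1/2).
pi/(4*theta) - 1/2 = 9726.7661
(For comparison, the common estimate pi/4 * sqrt(N/k) = 9727.2661; the exact maximiser is used here.)
Optimal iterations = 9727

9727


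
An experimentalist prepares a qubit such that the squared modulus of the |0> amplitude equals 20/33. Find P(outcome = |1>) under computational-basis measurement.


|alpha|^2 = 20/33 = 0.6061
|beta|^2 = 1 - 20/33 = 13/33 = 0.3939
P(|1>) = |beta|^2 = 0.3939

0.3939


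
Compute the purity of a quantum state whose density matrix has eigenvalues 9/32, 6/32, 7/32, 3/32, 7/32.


tr(rho^2) = sum of eigenvalues squared
= (9/32)^2 + (6/32)^2 + (7/32)^2 + (3/32)^2 + (7/32)^2
= (81 + 36 + 49 + 9 + 49) / 1024
= 224/1024
= 0.2188

0.2188


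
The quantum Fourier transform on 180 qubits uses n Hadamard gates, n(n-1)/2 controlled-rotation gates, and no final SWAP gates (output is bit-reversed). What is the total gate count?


Hadamard gates: 180
Controlled rotations: n*(n-1)/2 = 180*179/2 = 16110
SWAP gates: 0 (omitted)
Total = 180 + 16110
= 16290

16290


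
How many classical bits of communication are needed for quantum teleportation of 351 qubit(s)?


Quantum teleportation requires 2 classical bits per qubit teleported.
351 qubit(s) -> 2 * 351 = 702 classical bits

702


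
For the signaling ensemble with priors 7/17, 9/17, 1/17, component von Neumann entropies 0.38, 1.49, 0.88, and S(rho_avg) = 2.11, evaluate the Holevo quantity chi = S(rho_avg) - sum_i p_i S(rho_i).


chi = S(rho) - sum_i p_i * S(rho_i)
Weighted entropy = 7/17 * 0.38 + 9/17 * 1.49 + 1/17 * 0.88
= 0.9971
chi = 2.11 - 0.9971
= 1.1129

1.1129


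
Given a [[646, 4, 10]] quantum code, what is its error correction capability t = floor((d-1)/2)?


Code parameters: [[646, 4, 10]], distance d = 10.
Number of correctable errors = floor((d-1)/2)
= floor((10 - 1)/2)
= floor(9/2)
= 4

4


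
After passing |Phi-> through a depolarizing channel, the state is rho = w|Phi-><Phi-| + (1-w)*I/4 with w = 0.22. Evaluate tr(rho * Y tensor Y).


|Phi-> = (|00> - |11>)/sqrt(2)
For the pure Bell state, <Y_A Y_B> = +1 (Bell-state Pauli correlator).
The maximally-mixed part I/4 has tr(I/4 * P tensor P) = 0 for any traceless Pauli P.
So <Y_A Y_B>_rho = w * (+1) + (1 - w) * 0
= 0.22 * (+1)
= 0.2200

0.2200


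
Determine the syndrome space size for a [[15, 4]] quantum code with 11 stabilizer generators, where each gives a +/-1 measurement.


Each stabilizer generator gives a binary (+1 or -1) measurement outcome.
With 11 independent generators:
Total syndromes = 2^11
= 2048

2048


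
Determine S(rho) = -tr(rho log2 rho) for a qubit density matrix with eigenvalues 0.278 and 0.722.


S = -p*log2(p) - (1-p)*log2(1-p)
p = 0.2780, 1-p = 0.7220
= -0.2780 * log2(0.2780) - 0.7220 * log2(0.7220)
= -(-0.5134) - (-0.3393)
= 0.8527

0.8527


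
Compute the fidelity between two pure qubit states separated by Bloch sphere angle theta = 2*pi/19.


For states separated by angle theta on Bloch sphere:
F = cos^2(theta/2)
theta = 2*pi/19 = 0.3307
theta/2 = 0.1653
cos(theta/2) = 0.9864
F = 0.9729

0.9729


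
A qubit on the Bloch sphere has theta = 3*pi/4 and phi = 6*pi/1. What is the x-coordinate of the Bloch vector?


theta = 2.3562, phi = 18.8496
r_x = sin(theta)*cos(phi) = 0.7071 * 1.0000
r_x = 0.7071

0.7071


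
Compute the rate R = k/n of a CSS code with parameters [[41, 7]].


Code rate R = k/n
= 7/41
= 0.1707

0.1707


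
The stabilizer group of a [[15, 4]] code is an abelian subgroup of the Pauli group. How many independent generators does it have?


For an [[n,k]] stabilizer code:
Number of stabilizer generators = n - k
= 15 - 4
= 11

11


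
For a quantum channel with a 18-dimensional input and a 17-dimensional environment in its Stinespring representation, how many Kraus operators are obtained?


Tracing out the environment in an orthonormal basis {|i>_E} gives Kraus operators K_i = <i|_E U |0>_E.
Number of Kraus operators = dim(H_env) = d_env
= 17

17


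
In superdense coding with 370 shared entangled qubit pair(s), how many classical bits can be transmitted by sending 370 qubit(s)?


Superdense coding allows 2 classical bits per shared entangled pair.
370 pair(s) -> 2 * 370 = 740 classical bits

740


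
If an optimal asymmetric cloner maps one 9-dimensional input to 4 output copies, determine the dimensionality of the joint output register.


Output space = H^(tensor 4) where dim(H) = 9
dim = 9^4
= 81 (after 2 factors)
= 729 (after 3 factors)
= 6561 (after 4 factors)
= 6561

6561


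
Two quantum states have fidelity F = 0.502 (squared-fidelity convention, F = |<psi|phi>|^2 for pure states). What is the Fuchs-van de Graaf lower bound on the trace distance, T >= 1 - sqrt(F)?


Fuchs-van de Graaf (squared-fidelity convention): 1 - sqrt(F) <= T <= sqrt(1 - F).
Lower bound: T >= 1 - sqrt(F)
sqrt(F) = sqrt(0.502) = 0.7085
T >= 1 - 0.7085
T >= 0.2915

0.2915


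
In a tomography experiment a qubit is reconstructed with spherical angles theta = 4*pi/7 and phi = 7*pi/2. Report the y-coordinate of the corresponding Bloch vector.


theta = 1.7952, phi = 10.9956
r_y = sin(theta)*sin(phi) = 0.9749 * -1.0000
r_y = -0.9749

-0.9749


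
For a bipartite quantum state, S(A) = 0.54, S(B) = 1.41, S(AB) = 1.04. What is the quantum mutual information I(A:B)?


I(A:B) = S(A) + S(B) - S(AB)
= 0.54 + 1.41 - 1.04
= 0.9100

0.9100


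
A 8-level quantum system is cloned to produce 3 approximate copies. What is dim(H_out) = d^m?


Output space = H^(tensor 3) where dim(H) = 8
dim = 8^3
= 64 (after 2 factors)
= 512 (after 3 factors)
= 512

512


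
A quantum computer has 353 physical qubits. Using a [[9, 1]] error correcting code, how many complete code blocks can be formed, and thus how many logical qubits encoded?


Each code block uses 9 physical qubits for 1 logical qubit(s).
Number of complete blocks = floor(353 / 9) = 39
Logical qubits = 39 * 1
= 39

39


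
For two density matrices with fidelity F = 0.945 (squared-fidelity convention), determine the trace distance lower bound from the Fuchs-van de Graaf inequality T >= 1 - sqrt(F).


Fuchs-van de Graaf (squared-fidelity convention): 1 - sqrt(F) <= T <= sqrt(1 - F).
Lower bound: T >= 1 - sqrt(F)
sqrt(F) = sqrt(0.945) = 0.9721
T >= 1 - 0.9721
T >= 0.0279

0.0279


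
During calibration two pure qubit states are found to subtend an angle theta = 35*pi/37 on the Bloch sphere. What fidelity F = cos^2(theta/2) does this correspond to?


For states separated by angle theta on Bloch sphere:
F = cos^2(theta/2)
theta = 35*pi/37 = 2.9718
theta/2 = 1.4859
cos(theta/2) = 0.0848
F = 0.0072

0.0072


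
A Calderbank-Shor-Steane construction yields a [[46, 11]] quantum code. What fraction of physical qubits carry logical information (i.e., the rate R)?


Code rate R = k/n
= 11/46
= 0.2391

0.2391


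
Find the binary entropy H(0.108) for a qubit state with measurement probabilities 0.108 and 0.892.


S = -p*log2(p) - (1-p)*log2(1-p)
p = 0.1080, 1-p = 0.8920
= -0.1080 * log2(0.1080) - 0.8920 * log2(0.8920)
= -(-0.3468) - (-0.1471)
= 0.4939

0.4939


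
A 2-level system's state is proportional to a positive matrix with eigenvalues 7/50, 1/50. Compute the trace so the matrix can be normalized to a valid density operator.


tr(M) = sum of eigenvalues
= 7/50 + 1/50
= 8/50
= 0.1600

0.1600


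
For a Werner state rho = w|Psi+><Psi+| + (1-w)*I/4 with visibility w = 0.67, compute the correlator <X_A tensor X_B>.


|Psi+> = (|01> + |10>)/sqrt(2)
For the pure Bell state, <X_A X_B> = +1 (Bell-state Pauli correlator).
The maximally-mixed part I/4 has tr(I/4 * P tensor P) = 0 for any traceless Pauli P.
So <X_A X_B>_rho = w * (+1) + (1 - w) * 0
= 0.67 * (+1)
= 0.6700

0.6700


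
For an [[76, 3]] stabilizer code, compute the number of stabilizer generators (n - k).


For an [[n,k]] stabilizer code:
Number of stabilizer generators = n - k
= 76 - 3
= 73

73


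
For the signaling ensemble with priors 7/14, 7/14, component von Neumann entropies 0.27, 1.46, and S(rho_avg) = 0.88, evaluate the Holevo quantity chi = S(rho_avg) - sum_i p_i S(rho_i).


chi = S(rho) - sum_i p_i * S(rho_i)
Weighted entropy = 7/14 * 0.27 + 7/14 * 1.46
= 0.8650
chi = 0.88 - 0.8650
= 0.0150

0.0150


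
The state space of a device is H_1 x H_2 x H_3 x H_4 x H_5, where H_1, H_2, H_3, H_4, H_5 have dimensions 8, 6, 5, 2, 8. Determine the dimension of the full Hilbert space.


dim(H_1 x H_2 x H_3 x H_4 x H_5) = 8 * 6 * 5 * 2 * 8
= 48 * 5 * 2 * 8
= 240 * 2 * 8
= 480 * 8
= 3840

3840


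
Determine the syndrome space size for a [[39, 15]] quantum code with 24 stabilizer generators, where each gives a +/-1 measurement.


Each stabilizer generator gives a binary (+1 or -1) measurement outcome.
With 24 independent generators:
Total syndromes = 2^24
= 16777216

16777216


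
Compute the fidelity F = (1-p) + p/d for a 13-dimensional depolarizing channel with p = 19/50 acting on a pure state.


F = (1-p) + p/d
= (1 - 0.3800) + 0.3800/13
= 0.6200 + 0.0292
= 0.6492

0.6492


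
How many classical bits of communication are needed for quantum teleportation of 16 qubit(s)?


Quantum teleportation requires 2 classical bits per qubit teleported.
16 qubit(s) -> 2 * 16 = 32 classical bits

32


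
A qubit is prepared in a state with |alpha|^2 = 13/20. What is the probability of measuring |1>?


|alpha|^2 = 13/20 = 0.6500
|beta|^2 = 1 - 13/20 = 7/20 = 0.3500
P(|1>) = |beta|^2 = 0.3500

0.3500


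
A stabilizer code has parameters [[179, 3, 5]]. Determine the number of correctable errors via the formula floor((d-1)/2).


Code parameters: [[179, 3, 5]], distance d = 5.
Number of correctable errors = floor((d-1)/2)
= floor((5 - 1)/2)
= floor(4/2)
= 2

2


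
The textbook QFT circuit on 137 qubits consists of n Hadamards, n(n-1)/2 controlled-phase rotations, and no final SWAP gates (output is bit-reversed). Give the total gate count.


Hadamard gates: 137
Controlled rotations: n*(n-1)/2 = 137*136/2 = 9316
SWAP gates: 0 (omitted)
Total = 137 + 9316
= 9453

9453


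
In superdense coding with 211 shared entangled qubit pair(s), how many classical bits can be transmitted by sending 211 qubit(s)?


Superdense coding allows 2 classical bits per shared entangled pair.
211 pair(s) -> 2 * 211 = 422 classical bits

422


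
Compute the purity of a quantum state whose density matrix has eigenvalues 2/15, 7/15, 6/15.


tr(rho^2) = sum of eigenvalues squared
= (2/15)^2 + (7/15)^2 + (6/15)^2
= (4 + 49 + 36) / 225
= 89/225
= 0.3956

0.3956


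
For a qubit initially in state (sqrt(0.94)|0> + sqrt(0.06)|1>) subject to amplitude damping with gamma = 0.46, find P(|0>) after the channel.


For amplitude damping with parameter gamma on state sqrt(a)|0> + sqrt(b)|1>:
alpha^2 = 0.94, beta^2 = 0.06
P(|0>) = alpha^2 + gamma * beta^2
= 0.94 + 0.46 * 0.06
= 0.94 + 0.0276
= 0.9676

0.9676


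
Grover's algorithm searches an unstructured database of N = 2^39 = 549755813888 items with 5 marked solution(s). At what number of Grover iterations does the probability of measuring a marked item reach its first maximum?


After j Grover iterations the success probability is P(j) = sin^2((2j+1)*theta), where sin(theta) = sqrt(k/N).
N = 2^39 = 549755813888, k = 5
sin(theta) = sqrt(k/N) = 3.015782986e-06
theta = arcsin(sqrt(k/N)) = 3.015782986e-06 rad
P(j) reaches its first maximum when (2j+1)*theta is as close as possible to pi/2, i.e. j = round(pi/(4*theta) - 1/2).
pi/(4*theta) - 1/2 = 260428.7706
(For comparison, the common estimate pi/4 * sqrt(N/k) = 260429.2706; the exact maximiser is used here.)
Optimal iterations = 260429

260429


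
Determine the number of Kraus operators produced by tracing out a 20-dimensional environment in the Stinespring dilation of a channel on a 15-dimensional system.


Tracing out the environment in an orthonormal basis {|i>_E} gives Kraus operators K_i = <i|_E U |0>_E.
Number of Kraus operators = dim(H_env) = d_env
= 20

20


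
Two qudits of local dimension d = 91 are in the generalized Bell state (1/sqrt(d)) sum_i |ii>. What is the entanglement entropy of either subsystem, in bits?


For a maximally entangled state in d x d:
S = log2(d) = log2(91)
= 6.5078

6.5078


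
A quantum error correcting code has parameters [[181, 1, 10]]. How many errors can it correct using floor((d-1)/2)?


Code parameters: [[181, 1, 10]], distance d = 10.
Number of correctable errors = floor((d-1)/2)
= floor((10 - 1)/2)
= floor(9/2)
= 4

4


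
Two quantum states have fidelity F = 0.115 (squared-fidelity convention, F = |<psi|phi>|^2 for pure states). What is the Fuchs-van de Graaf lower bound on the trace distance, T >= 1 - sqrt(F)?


Fuchs-van de Graaf (squared-fidelity convention): 1 - sqrt(F) <= T <= sqrt(1 - F).
Lower bound: T >= 1 - sqrt(F)
sqrt(F) = sqrt(0.115) = 0.3391
T >= 1 - 0.3391
T >= 0.6609

0.6609


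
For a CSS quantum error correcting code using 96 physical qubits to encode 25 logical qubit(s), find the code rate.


Code rate R = k/n
= 25/96
= 0.2604

0.2604


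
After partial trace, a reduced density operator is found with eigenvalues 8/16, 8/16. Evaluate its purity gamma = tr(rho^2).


tr(rho^2) = sum of eigenvalues squared
= (8/16)^2 + (8/16)^2
= (64 + 64) / 256
= 128/256
= 0.5000

0.5000


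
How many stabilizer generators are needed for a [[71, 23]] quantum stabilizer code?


For an [[n,k]] stabilizer code:
Number of stabilizer generators = n - k
= 71 - 23
= 48

48


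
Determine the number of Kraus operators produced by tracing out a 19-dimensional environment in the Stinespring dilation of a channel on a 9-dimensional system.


Tracing out the environment in an orthonormal basis {|i>_E} gives Kraus operators K_i = <i|_E U |0>_E.
Number of Kraus operators = dim(H_env) = d_env
= 19

19


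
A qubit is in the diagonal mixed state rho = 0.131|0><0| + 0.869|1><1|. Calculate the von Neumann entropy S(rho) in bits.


S = -p*log2(p) - (1-p)*log2(1-p)
p = 0.1310, 1-p = 0.8690
= -0.1310 * log2(0.1310) - 0.8690 * log2(0.8690)
= -(-0.3841) - (-0.1760)
= 0.5602

0.5602


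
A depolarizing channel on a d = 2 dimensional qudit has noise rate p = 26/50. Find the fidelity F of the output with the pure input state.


F = (1-p) + p/d
= (1 - 0.5200) + 0.5200/2
= 0.4800 + 0.2600
= 0.7400

0.7400


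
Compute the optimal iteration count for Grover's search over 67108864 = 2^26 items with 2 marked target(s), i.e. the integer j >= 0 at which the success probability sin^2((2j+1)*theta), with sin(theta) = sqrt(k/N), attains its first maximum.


After j Grover iterations the success probability is P(j) = sin^2((2j+1)*theta), where sin(theta) = sqrt(k/N).
N = 2^26 = 67108864, k = 2
sin(theta) = sqrt(k/N) = 0.0001726334915
theta = arcsin(sqrt(k/N)) = 0.0001726334924 rad
P(j) reaches its first maximum when (2j+1)*theta is as close as possible to pi/2, i.e. j = round(pi/(4*theta) - 1/2).
pi/(4*theta) - 1/2 = 4549.0121
(For comparison, the common estimate pi/4 * sqrt(N/k) = 4549.5121; the exact maximiser is used here.)
Optimal iterations = 4549

4549


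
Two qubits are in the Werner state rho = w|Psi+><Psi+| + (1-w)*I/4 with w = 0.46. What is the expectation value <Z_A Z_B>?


|Psi+> = (|01> + |10>)/sqrt(2)
For the pure Bell state, <Z_A Z_B> = -1 (Bell-state Pauli correlator).
The maximally-mixed part I/4 has tr(I/4 * P tensor P) = 0 for any traceless Pauli P.
So <Z_A Z_B>_rho = w * (-1) + (1 - w) * 0
= 0.46 * (-1)
= -0.4600

-0.4600


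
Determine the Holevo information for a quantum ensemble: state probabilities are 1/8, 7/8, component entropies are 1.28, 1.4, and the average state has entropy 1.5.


chi = S(rho) - sum_i p_i * S(rho_i)
Weighted entropy = 1/8 * 1.28 + 7/8 * 1.4
= 1.3850
chi = 1.5 - 1.3850
= 0.1150

0.1150


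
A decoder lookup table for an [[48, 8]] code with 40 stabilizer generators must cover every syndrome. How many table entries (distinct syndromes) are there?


Each stabilizer generator gives a binary (+1 or -1) measurement outcome.
With 40 independent generators:
Total syndromes = 2^40
= 1099511627776

1099511627776


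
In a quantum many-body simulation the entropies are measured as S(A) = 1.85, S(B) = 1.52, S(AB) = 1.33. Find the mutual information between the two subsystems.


I(A:B) = S(A) + S(B) - S(AB)
= 1.85 + 1.52 - 1.33
= 2.0400

2.0400


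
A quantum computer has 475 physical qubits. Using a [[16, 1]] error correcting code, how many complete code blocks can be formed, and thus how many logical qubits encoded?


Each code block uses 16 physical qubits for 1 logical qubit(s).
Number of complete blocks = floor(475 / 16) = 29
Logical qubits = 29 * 1
= 29

29


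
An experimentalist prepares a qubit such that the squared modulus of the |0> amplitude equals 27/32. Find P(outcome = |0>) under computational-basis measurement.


|alpha|^2 = 27/32 = 0.8438
|beta|^2 = 1 - 27/32 = 5/32 = 0.1562
P(|0>) = |alpha|^2 = 0.8438

0.8438


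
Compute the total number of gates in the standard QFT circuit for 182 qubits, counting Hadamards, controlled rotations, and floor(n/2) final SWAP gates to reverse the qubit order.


Hadamard gates: 182
Controlled rotations: n*(n-1)/2 = 182*181/2 = 16471
SWAP gates: floor(n/2) = floor(182/2) = 91
Total = 182 + 16471 + 91
= 16744

16744


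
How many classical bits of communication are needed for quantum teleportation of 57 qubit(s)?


Quantum teleportation requires 2 classical bits per qubit teleported.
57 qubit(s) -> 2 * 57 = 114 classical bits

114


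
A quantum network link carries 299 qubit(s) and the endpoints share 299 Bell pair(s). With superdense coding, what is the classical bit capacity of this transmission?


Superdense coding allows 2 classical bits per shared entangled pair.
299 pair(s) -> 2 * 299 = 598 classical bits

598


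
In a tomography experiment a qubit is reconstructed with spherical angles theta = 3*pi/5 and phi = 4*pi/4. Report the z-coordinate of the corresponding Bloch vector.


theta = 1.8850, phi = 3.1416
r_z = cos(theta) = -0.3090

-0.3090


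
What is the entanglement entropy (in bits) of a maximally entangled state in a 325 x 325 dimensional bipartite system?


For a maximally entangled state in d x d:
S = log2(d) = log2(325)
= 8.3443

8.3443


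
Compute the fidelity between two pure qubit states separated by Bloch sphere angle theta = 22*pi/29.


For states separated by angle theta on Bloch sphere:
F = cos^2(theta/2)
theta = 22*pi/29 = 2.3833
theta/2 = 1.1916
cos(theta/2) = 0.3701
F = 0.1370

0.1370


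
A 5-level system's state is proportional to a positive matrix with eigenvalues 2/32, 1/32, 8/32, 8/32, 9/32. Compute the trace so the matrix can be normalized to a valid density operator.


tr(M) = sum of eigenvalues
= 2/32 + 1/32 + 8/32 + 8/32 + 9/32
= 28/32
= 0.8750

0.8750


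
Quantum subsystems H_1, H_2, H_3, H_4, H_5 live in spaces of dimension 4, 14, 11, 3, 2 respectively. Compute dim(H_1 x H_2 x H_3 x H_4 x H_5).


dim(H_1 x H_2 x H_3 x H_4 x H_5) = 4 * 14 * 11 * 3 * 2
= 56 * 11 * 3 * 2
= 616 * 3 * 2
= 1848 * 2
= 3696

3696


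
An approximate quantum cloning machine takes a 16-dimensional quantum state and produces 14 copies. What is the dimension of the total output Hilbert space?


Output space = H^(tensor 14) where dim(H) = 16
dim = 16^14
= 256 (after 2 factors)
= 4096 (after 3 factors)
= 65536 (after 4 factors)
= 1048576 (after 5 factors)
= 16777216 (after 6 factors)
= 268435456 (after 7 factors)
= 4294967296 (after 8 factors)
= 68719476736 (after 9 factors)
= 1099511627776 (after 10 factors)
= 17592186044416 (after 11 factors)
= 281474976710656 (after 12 factors)
= 4503599627370496 (after 13 factors)
= 72057594037927936 (after 14 factors)
= 72057594037927936

72057594037927936


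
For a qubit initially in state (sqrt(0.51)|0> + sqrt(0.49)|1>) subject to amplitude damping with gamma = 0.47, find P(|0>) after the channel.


For amplitude damping with parameter gamma on state sqrt(a)|0> + sqrt(b)|1>:
alpha^2 = 0.51, beta^2 = 0.49
P(|0>) = alpha^2 + gamma * beta^2
= 0.51 + 0.47 * 0.49
= 0.51 + 0.2303
= 0.7403

0.7403


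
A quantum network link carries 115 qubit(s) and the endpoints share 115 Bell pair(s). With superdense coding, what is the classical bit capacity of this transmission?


Superdense coding allows 2 classical bits per shared entangled pair.
115 pair(s) -> 2 * 115 = 230 classical bits

230


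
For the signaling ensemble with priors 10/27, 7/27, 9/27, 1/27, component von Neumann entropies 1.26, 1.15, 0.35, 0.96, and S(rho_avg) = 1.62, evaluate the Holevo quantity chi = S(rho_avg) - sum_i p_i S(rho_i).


chi = S(rho) - sum_i p_i * S(rho_i)
Weighted entropy = 10/27 * 1.26 + 7/27 * 1.15 + 9/27 * 0.35 + 1/27 * 0.96
= 0.9170
chi = 1.62 - 0.9170
= 0.7030

0.7030


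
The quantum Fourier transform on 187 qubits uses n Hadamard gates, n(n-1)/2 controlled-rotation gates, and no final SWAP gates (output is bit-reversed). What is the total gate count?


Hadamard gates: 187
Controlled rotations: n*(n-1)/2 = 187*186/2 = 17391
SWAP gates: 0 (omitted)
Total = 187 + 17391
= 17578

17578


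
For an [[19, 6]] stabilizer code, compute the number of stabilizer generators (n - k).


For an [[n,k]] stabilizer code:
Number of stabilizer generators = n - k
= 19 - 6
= 13

13


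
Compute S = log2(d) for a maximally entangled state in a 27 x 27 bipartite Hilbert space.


For a maximally entangled state in d x d:
S = log2(d) = log2(27)
= 4.7549

4.7549


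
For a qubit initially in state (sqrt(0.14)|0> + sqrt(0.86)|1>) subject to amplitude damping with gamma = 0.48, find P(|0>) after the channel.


For amplitude damping with parameter gamma on state sqrt(a)|0> + sqrt(b)|1>:
alpha^2 = 0.14, beta^2 = 0.86
P(|0>) = alpha^2 + gamma * beta^2
= 0.14 + 0.48 * 0.86
= 0.14 + 0.4128
= 0.5528

0.5528


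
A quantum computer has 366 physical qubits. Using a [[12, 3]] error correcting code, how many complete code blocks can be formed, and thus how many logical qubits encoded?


Each code block uses 12 physical qubits for 3 logical qubit(s).
Number of complete blocks = floor(366 / 12) = 30
Logical qubits = 30 * 3
= 90

90


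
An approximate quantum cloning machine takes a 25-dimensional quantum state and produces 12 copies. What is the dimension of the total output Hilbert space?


Output space = H^(tensor 12) where dim(H) = 25
dim = 25^12
= 625 (after 2 factors)
= 15625 (after 3 factors)
= 390625 (after 4 factors)
= 9765625 (after 5 factors)
= 244140625 (after 6 factors)
= 6103515625 (after 7 factors)
= 152587890625 (after 8 factors)
= 3814697265625 (after 9 factors)
= 95367431640625 (after 10 factors)
= 2384185791015625 (after 11 factors)
= 59604644775390625 (after 12 factors)
= 59604644775390625

59604644775390625


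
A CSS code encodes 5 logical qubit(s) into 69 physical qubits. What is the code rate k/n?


Code rate R = k/n
= 5/69
= 0.0725

0.0725


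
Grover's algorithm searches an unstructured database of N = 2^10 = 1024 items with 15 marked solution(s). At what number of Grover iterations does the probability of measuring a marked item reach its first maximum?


After j Grover iterations the success probability is P(j) = sin^2((2j+1)*theta), where sin(theta) = sqrt(k/N).
N = 2^10 = 1024, k = 15
sin(theta) = sqrt(k/N) = 0.1210307296
theta = arcsin(sqrt(k/N)) = 0.1213281797 rad
P(j) reaches its first maximum when (2j+1)*theta is as close as possible to pi/2, i.e. j = round(pi/(4*theta) - 1/2).
pi/(4*theta) - 1/2 = 5.9733
(For comparison, the common estimate pi/4 * sqrt(N/k) = 6.4892; the exact maximiser is used here.)
Optimal iterations = 6

6


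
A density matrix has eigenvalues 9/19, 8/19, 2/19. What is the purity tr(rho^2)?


tr(rho^2) = sum of eigenvalues squared
= (9/19)^2 + (8/19)^2 + (2/19)^2
= (81 + 64 + 4) / 361
= 149/361
= 0.4127

0.4127


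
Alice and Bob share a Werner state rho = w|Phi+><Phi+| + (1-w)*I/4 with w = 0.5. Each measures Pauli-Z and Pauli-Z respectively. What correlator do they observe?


|Phi+> = (|00> + |11>)/sqrt(2)
For the pure Bell state, <Z_A Z_B> = +1 (Bell-state Pauli correlator).
The maximally-mixed part I/4 has tr(I/4 * P tensor P) = 0 for any traceless Pauli P.
So <Z_A Z_B>_rho = w * (+1) + (1 - w) * 0
= 0.5 * (+1)
= 0.5000

0.5000


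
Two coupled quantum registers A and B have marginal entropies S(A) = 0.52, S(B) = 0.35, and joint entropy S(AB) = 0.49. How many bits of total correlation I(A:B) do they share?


I(A:B) = S(A) + S(B) - S(AB)
= 0.52 + 0.35 - 0.49
= 0.3800

0.3800


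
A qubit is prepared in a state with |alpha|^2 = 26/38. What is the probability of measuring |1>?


|alpha|^2 = 26/38 = 0.6842
|beta|^2 = 1 - 26/38 = 12/38 = 0.3158
P(|1>) = |beta|^2 = 0.3158

0.3158


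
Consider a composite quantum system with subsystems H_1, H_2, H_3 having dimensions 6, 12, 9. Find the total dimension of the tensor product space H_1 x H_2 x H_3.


dim(H_1 x H_2 x H_3) = 6 * 12 * 9
= 72 * 9
= 648

648


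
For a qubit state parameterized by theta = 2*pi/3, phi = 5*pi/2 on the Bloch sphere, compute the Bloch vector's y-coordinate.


theta = 2.0944, phi = 7.8540
r_y = sin(theta)*sin(phi) = 0.8660 * 1.0000
r_y = 0.8660

0.8660


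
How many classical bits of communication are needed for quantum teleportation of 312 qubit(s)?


Quantum teleportation requires 2 classical bits per qubit teleported.
312 qubit(s) -> 2 * 312 = 624 classical bits

624


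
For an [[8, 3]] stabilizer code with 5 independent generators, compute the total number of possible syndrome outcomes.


Each stabilizer generator gives a binary (+1 or -1) measurement outcome.
With 5 independent generators:
Total syndromes = 2^5
= 32

32


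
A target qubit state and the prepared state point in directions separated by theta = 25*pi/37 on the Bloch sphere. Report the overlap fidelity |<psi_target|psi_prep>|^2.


For states separated by angle theta on Bloch sphere:
F = cos^2(theta/2)
theta = 25*pi/37 = 2.1227
theta/2 = 1.0613
cos(theta/2) = 0.4877
F = 0.2378

0.2378


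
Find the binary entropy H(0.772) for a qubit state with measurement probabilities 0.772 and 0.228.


S = -p*log2(p) - (1-p)*log2(1-p)
p = 0.7720, 1-p = 0.2280
= -0.7720 * log2(0.7720) - 0.2280 * log2(0.2280)
= -(-0.2882) - (-0.4863)
= 0.7745

0.7745


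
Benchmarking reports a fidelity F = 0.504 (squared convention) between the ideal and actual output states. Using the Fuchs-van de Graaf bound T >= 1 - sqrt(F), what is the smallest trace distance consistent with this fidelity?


Fuchs-van de Graaf (squared-fidelity convention): 1 - sqrt(F) <= T <= sqrt(1 - F).
Lower bound: T >= 1 - sqrt(F)
sqrt(F) = sqrt(0.504) = 0.7099
T >= 1 - 0.7099
T >= 0.2901

0.2901


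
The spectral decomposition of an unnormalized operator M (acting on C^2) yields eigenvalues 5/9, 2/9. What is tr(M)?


tr(M) = sum of eigenvalues
= 5/9 + 2/9
= 7/9
= 0.7778

0.7778


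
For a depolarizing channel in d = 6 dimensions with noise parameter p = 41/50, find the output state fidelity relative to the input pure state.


F = (1-p) + p/d
= (1 - 0.8200) + 0.8200/6
= 0.1800 + 0.1367
= 0.3167

0.3167


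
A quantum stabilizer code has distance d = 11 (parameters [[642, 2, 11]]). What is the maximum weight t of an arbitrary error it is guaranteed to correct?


Code parameters: [[642, 2, 11]], distance d = 11.
Number of correctable errors = floor((d-1)/2)
= floor((11 - 1)/2)
= floor(10/2)
= 5

5


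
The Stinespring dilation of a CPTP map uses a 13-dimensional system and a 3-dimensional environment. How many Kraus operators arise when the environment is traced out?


Tracing out the environment in an orthonormal basis {|i>_E} gives Kraus operators K_i = <i|_E U |0>_E.
Number of Kraus operators = dim(H_env) = d_env
= 3

3


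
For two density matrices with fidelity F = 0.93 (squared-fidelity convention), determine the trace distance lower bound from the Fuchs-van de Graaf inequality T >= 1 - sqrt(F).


Fuchs-van de Graaf (squared-fidelity convention): 1 - sqrt(F) <= T <= sqrt(1 - F).
Lower bound: T >= 1 - sqrt(F)
sqrt(F) = sqrt(0.93) = 0.9644
T >= 1 - 0.9644
T >= 0.0356

0.0356


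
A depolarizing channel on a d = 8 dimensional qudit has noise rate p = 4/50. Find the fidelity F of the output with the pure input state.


F = (1-p) + p/d
= (1 - 0.0800) + 0.0800/8
= 0.9200 + 0.0100
= 0.9300

0.9300


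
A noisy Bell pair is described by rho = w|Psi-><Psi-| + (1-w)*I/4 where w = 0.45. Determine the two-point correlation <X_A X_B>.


|Psi-> = (|01> - |10>)/sqrt(2)
For the pure Bell state, <X_A X_B> = -1 (Bell-state Pauli correlator).
The maximally-mixed part I/4 has tr(I/4 * P tensor P) = 0 for any traceless Pauli P.
So <X_A X_B>_rho = w * (-1) + (1 - w) * 0
= 0.45 * (-1)
= -0.4500

-0.4500


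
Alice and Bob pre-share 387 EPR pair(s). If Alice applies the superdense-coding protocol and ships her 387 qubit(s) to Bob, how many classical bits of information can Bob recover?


Superdense coding allows 2 classical bits per shared entangled pair.
387 pair(s) -> 2 * 387 = 774 classical bits

774


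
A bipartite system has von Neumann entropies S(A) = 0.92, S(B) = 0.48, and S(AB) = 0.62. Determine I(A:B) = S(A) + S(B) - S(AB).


I(A:B) = S(A) + S(B) - S(AB)
= 0.92 + 0.48 - 0.62
= 0.7800

0.7800


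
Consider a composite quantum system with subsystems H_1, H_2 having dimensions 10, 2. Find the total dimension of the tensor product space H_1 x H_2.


dim(H_1 x H_2) = 10 * 2
= 20

20


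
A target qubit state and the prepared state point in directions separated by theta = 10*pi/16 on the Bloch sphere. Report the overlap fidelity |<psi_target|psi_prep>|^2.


For states separated by angle theta on Bloch sphere:
F = cos^2(theta/2)
theta = 10*pi/16 = 1.9635
theta/2 = 0.9817
cos(theta/2) = 0.5556
F = 0.3087

0.3087


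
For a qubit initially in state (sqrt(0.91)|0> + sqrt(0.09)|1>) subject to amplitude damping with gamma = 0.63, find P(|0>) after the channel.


For amplitude damping with parameter gamma on state sqrt(a)|0> + sqrt(b)|1>:
alpha^2 = 0.91, beta^2 = 0.09
P(|0>) = alpha^2 + gamma * beta^2
= 0.91 + 0.63 * 0.09
= 0.91 + 0.0567
= 0.9667

0.9667


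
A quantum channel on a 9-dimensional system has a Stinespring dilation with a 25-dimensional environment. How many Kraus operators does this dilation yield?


Tracing out the environment in an orthonormal basis {|i>_E} gives Kraus operators K_i = <i|_E U |0>_E.
Number of Kraus operators = dim(H_env) = d_env
= 25

25


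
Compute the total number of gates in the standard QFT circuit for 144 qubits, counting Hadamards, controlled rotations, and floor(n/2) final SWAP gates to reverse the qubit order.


Hadamard gates: 144
Controlled rotations: n*(n-1)/2 = 144*143/2 = 10296
SWAP gates: floor(n/2) = floor(144/2) = 72
Total = 144 + 10296 + 72
= 10512

10512


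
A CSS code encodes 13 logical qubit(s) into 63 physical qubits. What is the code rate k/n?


Code rate R = k/n
= 13/63
= 0.2063

0.2063


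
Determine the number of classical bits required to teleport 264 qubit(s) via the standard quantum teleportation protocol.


Quantum teleportation requires 2 classical bits per qubit teleported.
264 qubit(s) -> 2 * 264 = 528 classical bits

528


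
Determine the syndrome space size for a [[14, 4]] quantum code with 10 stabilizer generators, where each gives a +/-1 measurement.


Each stabilizer generator gives a binary (+1 or -1) measurement outcome.
With 10 independent generators:
Total syndromes = 2^10
= 1024

1024


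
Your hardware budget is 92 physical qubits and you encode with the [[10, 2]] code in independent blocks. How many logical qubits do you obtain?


Each code block uses 10 physical qubits for 2 logical qubit(s).
Number of complete blocks = floor(92 / 10) = 9
Logical qubits = 9 * 2
= 18

18


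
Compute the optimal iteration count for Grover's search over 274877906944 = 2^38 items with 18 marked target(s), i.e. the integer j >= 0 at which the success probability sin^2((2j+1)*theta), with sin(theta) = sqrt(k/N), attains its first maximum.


After j Grover iterations the success probability is P(j) = sin^2((2j+1)*theta), where sin(theta) = sqrt(k/N).
N = 2^38 = 274877906944, k = 18
sin(theta) = sqrt(k/N) = 8.092194914e-06
theta = arcsin(sqrt(k/N)) = 8.092194914e-06 rad
P(j) reaches its first maximum when (2j+1)*theta is as close as possible to pi/2, i.e. j = round(pi/(4*theta) - 1/2).
pi/(4*theta) - 1/2 = 97055.7587
(For comparison, the common estimate pi/4 * sqrt(N/k) = 97056.2587; the exact maximiser is used here.)
Optimal iterations = 97056

97056


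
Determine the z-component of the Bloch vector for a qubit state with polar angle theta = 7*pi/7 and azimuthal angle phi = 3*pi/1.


theta = 3.1416, phi = 9.4248
r_z = cos(theta) = -1.0000

-1.0000


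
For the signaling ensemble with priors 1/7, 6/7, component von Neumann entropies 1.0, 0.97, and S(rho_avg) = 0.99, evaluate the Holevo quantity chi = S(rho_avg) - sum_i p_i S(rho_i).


chi = S(rho) - sum_i p_i * S(rho_i)
Weighted entropy = 1/7 * 1.0 + 6/7 * 0.97
= 0.9743
chi = 0.99 - 0.9743
= 0.0157

0.0157


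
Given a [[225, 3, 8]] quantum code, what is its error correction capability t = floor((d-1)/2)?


Code parameters: [[225, 3, 8]], distance d = 8.
Number of correctable errors = floor((d-1)/2)
= floor((8 - 1)/2)
= floor(7/2)
= 3

3


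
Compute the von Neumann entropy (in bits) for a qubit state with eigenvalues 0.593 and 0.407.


S = -p*log2(p) - (1-p)*log2(1-p)
p = 0.5930, 1-p = 0.4070
= -0.5930 * log2(0.5930) - 0.4070 * log2(0.4070)
= -(-0.4471) - (-0.5278)
= 0.9749

0.9749


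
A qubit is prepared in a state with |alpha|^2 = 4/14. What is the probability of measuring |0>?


|alpha|^2 = 4/14 = 0.2857
|beta|^2 = 1 - 4/14 = 10/14 = 0.7143
P(|0>) = |alpha|^2 = 0.2857

0.2857


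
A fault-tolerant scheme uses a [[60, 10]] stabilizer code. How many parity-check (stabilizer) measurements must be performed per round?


For an [[n,k]] stabilizer code:
Number of stabilizer generators = n - k
= 60 - 10
= 50

50


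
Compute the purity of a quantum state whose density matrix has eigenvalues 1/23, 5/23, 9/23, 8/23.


tr(rho^2) = sum of eigenvalues squared
= (1/23)^2 + (5/23)^2 + (9/23)^2 + (8/23)^2
= (1 + 25 + 81 + 64) / 529
= 171/529
= 0.3233

0.3233


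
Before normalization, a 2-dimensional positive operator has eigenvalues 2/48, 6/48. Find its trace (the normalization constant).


tr(M) = sum of eigenvalues
= 2/48 + 6/48
= 8/48
= 0.1667

0.1667


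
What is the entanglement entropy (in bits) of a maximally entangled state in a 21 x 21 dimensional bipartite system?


For a maximally entangled state in d x d:
S = log2(d) = log2(21)
= 4.3923

4.3923


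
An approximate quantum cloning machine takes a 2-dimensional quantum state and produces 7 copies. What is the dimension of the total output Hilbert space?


Output space = H^(tensor 7) where dim(H) = 2
dim = 2^7
= 4 (after 2 factors)
= 8 (after 3 factors)
= 16 (after 4 factors)
= 32 (after 5 factors)
= 64 (after 6 factors)
= 128 (after 7 factors)
= 128

128


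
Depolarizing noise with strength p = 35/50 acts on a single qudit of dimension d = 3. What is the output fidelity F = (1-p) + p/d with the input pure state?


F = (1-p) + p/d
= (1 - 0.7000) + 0.7000/3
= 0.3000 + 0.2333
= 0.5333

0.5333


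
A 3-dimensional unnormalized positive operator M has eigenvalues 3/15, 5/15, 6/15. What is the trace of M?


tr(M) = sum of eigenvalues
= 3/15 + 5/15 + 6/15
= 14/15
= 0.9333

0.9333


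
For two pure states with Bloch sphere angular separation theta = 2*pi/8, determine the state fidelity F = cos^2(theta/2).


For states separated by angle theta on Bloch sphere:
F = cos^2(theta/2)
theta = 2*pi/8 = 0.7854
theta/2 = 0.3927
cos(theta/2) = 0.9239
F = 0.8536

0.8536


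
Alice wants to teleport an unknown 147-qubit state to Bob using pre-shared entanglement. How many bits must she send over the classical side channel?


Quantum teleportation requires 2 classical bits per qubit teleported.
147 qubit(s) -> 2 * 147 = 294 classical bits

294


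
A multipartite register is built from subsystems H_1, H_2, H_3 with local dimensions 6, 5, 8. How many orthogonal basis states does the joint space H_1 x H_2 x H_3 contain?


dim(H_1 x H_2 x H_3) = 6 * 5 * 8
= 30 * 8
= 240

240


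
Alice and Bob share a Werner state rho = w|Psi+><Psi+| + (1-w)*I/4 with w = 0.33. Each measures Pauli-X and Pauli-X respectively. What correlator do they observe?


|Psi+> = (|01> + |10>)/sqrt(2)
For the pure Bell state, <X_A X_B> = +1 (Bell-state Pauli correlator).
The maximally-mixed part I/4 has tr(I/4 * P tensor P) = 0 for any traceless Pauli P.
So <X_A X_B>_rho = w * (+1) + (1 - w) * 0
= 0.33 * (+1)
= 0.3300

0.3300


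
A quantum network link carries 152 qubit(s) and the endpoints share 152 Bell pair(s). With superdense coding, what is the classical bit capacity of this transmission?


Superdense coding allows 2 classical bits per shared entangled pair.
152 pair(s) -> 2 * 152 = 304 classical bits

304


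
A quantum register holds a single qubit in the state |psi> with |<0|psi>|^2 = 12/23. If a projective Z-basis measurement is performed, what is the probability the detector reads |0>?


|alpha|^2 = 12/23 = 0.5217
|beta|^2 = 1 - 12/23 = 11/23 = 0.4783
P(|0>) = |alpha|^2 = 0.5217

0.5217


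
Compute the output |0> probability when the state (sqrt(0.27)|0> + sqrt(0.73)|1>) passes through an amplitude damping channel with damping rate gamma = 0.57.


For amplitude damping with parameter gamma on state sqrt(a)|0> + sqrt(b)|1>:
alpha^2 = 0.27, beta^2 = 0.73
P(|0>) = alpha^2 + gamma * beta^2
= 0.27 + 0.57 * 0.73
= 0.27 + 0.4161
= 0.6861

0.6861


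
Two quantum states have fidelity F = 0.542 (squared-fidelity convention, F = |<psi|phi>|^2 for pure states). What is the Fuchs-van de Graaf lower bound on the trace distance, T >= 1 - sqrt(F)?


Fuchs-van de Graaf (squared-fidelity convention): 1 - sqrt(F) <= T <= sqrt(1 - F).
Lower bound: T >= 1 - sqrt(F)
sqrt(F) = sqrt(0.542) = 0.7362
T >= 1 - 0.7362
T >= 0.2638

0.2638
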